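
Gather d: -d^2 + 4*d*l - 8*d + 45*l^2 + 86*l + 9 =-d^2 + d*(4*l - 8) + 45*l^2 + 86*l + 9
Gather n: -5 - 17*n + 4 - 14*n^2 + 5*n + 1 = -14*n^2 - 12*n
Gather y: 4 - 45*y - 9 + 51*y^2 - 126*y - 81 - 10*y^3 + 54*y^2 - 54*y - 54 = -10*y^3 + 105*y^2 - 225*y - 140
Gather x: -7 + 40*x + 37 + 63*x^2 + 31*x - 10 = 63*x^2 + 71*x + 20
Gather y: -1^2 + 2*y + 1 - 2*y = 0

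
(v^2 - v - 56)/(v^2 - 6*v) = (v^2 - v - 56)/(v*(v - 6))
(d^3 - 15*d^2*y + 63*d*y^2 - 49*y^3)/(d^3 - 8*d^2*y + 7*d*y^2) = (d - 7*y)/d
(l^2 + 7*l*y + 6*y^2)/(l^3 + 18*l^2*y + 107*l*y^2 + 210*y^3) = (l + y)/(l^2 + 12*l*y + 35*y^2)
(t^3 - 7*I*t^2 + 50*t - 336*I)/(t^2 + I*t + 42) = t - 8*I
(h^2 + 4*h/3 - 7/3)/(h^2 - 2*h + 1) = (h + 7/3)/(h - 1)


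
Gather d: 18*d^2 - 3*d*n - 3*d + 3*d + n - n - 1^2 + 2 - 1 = 18*d^2 - 3*d*n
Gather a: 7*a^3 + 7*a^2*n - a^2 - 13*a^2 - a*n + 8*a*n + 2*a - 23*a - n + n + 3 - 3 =7*a^3 + a^2*(7*n - 14) + a*(7*n - 21)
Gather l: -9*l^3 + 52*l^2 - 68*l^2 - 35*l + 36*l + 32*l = -9*l^3 - 16*l^2 + 33*l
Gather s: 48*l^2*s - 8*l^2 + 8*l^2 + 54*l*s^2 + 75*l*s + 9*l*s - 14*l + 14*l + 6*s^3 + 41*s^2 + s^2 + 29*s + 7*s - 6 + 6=6*s^3 + s^2*(54*l + 42) + s*(48*l^2 + 84*l + 36)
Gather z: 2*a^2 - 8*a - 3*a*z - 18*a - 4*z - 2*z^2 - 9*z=2*a^2 - 26*a - 2*z^2 + z*(-3*a - 13)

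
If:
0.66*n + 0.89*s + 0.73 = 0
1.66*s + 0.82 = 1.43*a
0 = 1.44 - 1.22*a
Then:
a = 1.18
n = -1.81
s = 0.52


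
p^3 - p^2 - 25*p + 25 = (p - 5)*(p - 1)*(p + 5)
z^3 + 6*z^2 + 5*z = z*(z + 1)*(z + 5)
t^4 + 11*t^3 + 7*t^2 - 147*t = t*(t - 3)*(t + 7)^2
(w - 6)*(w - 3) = w^2 - 9*w + 18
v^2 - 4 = (v - 2)*(v + 2)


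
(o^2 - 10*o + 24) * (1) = o^2 - 10*o + 24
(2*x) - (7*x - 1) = 1 - 5*x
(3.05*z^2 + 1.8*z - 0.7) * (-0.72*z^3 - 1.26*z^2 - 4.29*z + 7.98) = -2.196*z^5 - 5.139*z^4 - 14.8485*z^3 + 17.499*z^2 + 17.367*z - 5.586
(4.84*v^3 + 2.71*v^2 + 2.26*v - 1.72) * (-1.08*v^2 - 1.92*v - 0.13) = -5.2272*v^5 - 12.2196*v^4 - 8.2732*v^3 - 2.8339*v^2 + 3.0086*v + 0.2236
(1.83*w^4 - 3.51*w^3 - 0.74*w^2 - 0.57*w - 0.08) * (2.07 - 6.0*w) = -10.98*w^5 + 24.8481*w^4 - 2.8257*w^3 + 1.8882*w^2 - 0.6999*w - 0.1656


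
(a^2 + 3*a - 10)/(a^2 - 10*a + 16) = (a + 5)/(a - 8)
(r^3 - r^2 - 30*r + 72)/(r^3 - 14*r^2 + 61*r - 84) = (r + 6)/(r - 7)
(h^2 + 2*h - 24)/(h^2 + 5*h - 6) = (h - 4)/(h - 1)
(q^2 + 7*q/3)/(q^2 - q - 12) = q*(3*q + 7)/(3*(q^2 - q - 12))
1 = 1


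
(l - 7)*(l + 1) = l^2 - 6*l - 7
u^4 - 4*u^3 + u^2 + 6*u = u*(u - 3)*(u - 2)*(u + 1)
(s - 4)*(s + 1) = s^2 - 3*s - 4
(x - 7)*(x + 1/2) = x^2 - 13*x/2 - 7/2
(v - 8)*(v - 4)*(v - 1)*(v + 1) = v^4 - 12*v^3 + 31*v^2 + 12*v - 32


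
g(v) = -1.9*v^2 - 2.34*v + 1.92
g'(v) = -3.8*v - 2.34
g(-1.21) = 1.97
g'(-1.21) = 2.26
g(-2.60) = -4.84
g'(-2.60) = 7.54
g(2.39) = -14.53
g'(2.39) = -11.42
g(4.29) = -43.09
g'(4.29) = -18.64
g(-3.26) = -10.64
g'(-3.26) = 10.05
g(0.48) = 0.36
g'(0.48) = -4.16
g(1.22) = -3.76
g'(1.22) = -6.98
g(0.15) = 1.53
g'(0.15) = -2.91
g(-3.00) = -8.16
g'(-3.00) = 9.06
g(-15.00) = -390.48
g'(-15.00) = 54.66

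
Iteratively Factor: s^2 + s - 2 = (s + 2)*(s - 1)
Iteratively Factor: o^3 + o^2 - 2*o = (o - 1)*(o^2 + 2*o) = o*(o - 1)*(o + 2)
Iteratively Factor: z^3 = (z)*(z^2) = z^2*(z)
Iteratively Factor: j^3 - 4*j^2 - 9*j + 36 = (j + 3)*(j^2 - 7*j + 12) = (j - 3)*(j + 3)*(j - 4)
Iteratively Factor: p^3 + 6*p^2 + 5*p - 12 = (p + 3)*(p^2 + 3*p - 4) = (p + 3)*(p + 4)*(p - 1)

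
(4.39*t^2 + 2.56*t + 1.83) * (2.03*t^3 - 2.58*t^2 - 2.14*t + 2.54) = 8.9117*t^5 - 6.1294*t^4 - 12.2845*t^3 + 0.950799999999998*t^2 + 2.5862*t + 4.6482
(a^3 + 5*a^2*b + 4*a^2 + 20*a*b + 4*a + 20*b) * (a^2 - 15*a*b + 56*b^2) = a^5 - 10*a^4*b + 4*a^4 - 19*a^3*b^2 - 40*a^3*b + 4*a^3 + 280*a^2*b^3 - 76*a^2*b^2 - 40*a^2*b + 1120*a*b^3 - 76*a*b^2 + 1120*b^3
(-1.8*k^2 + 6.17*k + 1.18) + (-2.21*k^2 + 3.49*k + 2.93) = -4.01*k^2 + 9.66*k + 4.11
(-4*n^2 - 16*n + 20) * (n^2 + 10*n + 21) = -4*n^4 - 56*n^3 - 224*n^2 - 136*n + 420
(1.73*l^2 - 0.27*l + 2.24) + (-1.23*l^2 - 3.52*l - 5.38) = 0.5*l^2 - 3.79*l - 3.14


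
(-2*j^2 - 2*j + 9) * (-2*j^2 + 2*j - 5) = 4*j^4 - 12*j^2 + 28*j - 45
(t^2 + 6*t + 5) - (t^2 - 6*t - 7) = 12*t + 12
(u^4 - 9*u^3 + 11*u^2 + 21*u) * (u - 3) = u^5 - 12*u^4 + 38*u^3 - 12*u^2 - 63*u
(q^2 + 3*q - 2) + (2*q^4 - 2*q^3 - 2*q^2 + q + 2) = 2*q^4 - 2*q^3 - q^2 + 4*q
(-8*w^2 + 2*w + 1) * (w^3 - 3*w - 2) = -8*w^5 + 2*w^4 + 25*w^3 + 10*w^2 - 7*w - 2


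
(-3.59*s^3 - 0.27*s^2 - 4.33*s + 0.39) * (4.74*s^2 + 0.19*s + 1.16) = -17.0166*s^5 - 1.9619*s^4 - 24.7399*s^3 + 0.7127*s^2 - 4.9487*s + 0.4524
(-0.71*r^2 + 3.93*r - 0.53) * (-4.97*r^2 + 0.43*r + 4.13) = 3.5287*r^4 - 19.8374*r^3 + 1.3917*r^2 + 16.003*r - 2.1889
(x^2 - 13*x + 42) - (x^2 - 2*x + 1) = 41 - 11*x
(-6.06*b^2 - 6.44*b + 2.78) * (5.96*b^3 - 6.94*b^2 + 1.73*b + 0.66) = -36.1176*b^5 + 3.67399999999999*b^4 + 50.7786*b^3 - 34.434*b^2 + 0.558999999999998*b + 1.8348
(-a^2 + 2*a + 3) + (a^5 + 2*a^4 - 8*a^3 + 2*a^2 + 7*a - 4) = a^5 + 2*a^4 - 8*a^3 + a^2 + 9*a - 1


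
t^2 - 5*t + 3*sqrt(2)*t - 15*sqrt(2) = (t - 5)*(t + 3*sqrt(2))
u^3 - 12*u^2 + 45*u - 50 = (u - 5)^2*(u - 2)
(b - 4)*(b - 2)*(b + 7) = b^3 + b^2 - 34*b + 56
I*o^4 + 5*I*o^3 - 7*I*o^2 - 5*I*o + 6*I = (o - 1)*(o + 1)*(o + 6)*(I*o - I)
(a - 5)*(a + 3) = a^2 - 2*a - 15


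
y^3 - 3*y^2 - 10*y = y*(y - 5)*(y + 2)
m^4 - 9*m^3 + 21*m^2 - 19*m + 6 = (m - 6)*(m - 1)^3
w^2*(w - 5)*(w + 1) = w^4 - 4*w^3 - 5*w^2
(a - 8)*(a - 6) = a^2 - 14*a + 48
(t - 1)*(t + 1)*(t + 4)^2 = t^4 + 8*t^3 + 15*t^2 - 8*t - 16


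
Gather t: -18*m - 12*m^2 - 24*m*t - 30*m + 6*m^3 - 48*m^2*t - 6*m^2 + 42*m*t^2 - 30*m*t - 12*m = 6*m^3 - 18*m^2 + 42*m*t^2 - 60*m + t*(-48*m^2 - 54*m)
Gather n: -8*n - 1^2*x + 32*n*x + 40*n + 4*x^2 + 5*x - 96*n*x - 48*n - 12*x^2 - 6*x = n*(-64*x - 16) - 8*x^2 - 2*x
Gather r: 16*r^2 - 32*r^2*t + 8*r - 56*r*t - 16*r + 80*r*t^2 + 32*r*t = r^2*(16 - 32*t) + r*(80*t^2 - 24*t - 8)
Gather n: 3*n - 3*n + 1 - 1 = 0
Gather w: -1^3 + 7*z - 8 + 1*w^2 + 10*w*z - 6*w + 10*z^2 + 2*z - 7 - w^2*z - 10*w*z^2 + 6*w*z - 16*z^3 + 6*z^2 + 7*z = w^2*(1 - z) + w*(-10*z^2 + 16*z - 6) - 16*z^3 + 16*z^2 + 16*z - 16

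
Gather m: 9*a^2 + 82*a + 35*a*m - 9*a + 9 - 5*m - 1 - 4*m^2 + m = 9*a^2 + 73*a - 4*m^2 + m*(35*a - 4) + 8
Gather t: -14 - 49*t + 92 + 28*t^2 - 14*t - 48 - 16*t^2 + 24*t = 12*t^2 - 39*t + 30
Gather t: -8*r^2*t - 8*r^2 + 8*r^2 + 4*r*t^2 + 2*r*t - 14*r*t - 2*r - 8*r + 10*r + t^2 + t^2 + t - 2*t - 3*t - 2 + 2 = t^2*(4*r + 2) + t*(-8*r^2 - 12*r - 4)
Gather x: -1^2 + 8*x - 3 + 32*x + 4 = 40*x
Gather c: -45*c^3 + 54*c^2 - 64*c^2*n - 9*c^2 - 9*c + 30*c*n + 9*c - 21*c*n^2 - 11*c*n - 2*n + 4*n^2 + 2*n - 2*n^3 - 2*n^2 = -45*c^3 + c^2*(45 - 64*n) + c*(-21*n^2 + 19*n) - 2*n^3 + 2*n^2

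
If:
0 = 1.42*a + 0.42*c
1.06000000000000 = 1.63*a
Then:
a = 0.65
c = -2.20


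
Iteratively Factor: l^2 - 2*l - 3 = (l + 1)*(l - 3)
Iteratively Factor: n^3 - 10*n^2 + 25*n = (n - 5)*(n^2 - 5*n) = n*(n - 5)*(n - 5)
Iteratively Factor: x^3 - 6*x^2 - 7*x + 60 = (x - 4)*(x^2 - 2*x - 15) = (x - 4)*(x + 3)*(x - 5)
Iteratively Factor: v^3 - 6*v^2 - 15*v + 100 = (v - 5)*(v^2 - v - 20) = (v - 5)^2*(v + 4)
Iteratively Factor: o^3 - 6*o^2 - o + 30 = (o - 5)*(o^2 - o - 6) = (o - 5)*(o - 3)*(o + 2)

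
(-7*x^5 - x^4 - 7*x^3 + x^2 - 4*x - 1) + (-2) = -7*x^5 - x^4 - 7*x^3 + x^2 - 4*x - 3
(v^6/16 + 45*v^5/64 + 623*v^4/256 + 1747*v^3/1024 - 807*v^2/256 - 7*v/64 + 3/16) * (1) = v^6/16 + 45*v^5/64 + 623*v^4/256 + 1747*v^3/1024 - 807*v^2/256 - 7*v/64 + 3/16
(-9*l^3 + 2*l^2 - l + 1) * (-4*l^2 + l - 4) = 36*l^5 - 17*l^4 + 42*l^3 - 13*l^2 + 5*l - 4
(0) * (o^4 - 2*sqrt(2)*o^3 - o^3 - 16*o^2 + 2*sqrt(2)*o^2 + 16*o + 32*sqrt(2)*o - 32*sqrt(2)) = 0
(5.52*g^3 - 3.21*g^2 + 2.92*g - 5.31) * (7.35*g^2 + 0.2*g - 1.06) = 40.572*g^5 - 22.4895*g^4 + 14.9688*g^3 - 35.0419*g^2 - 4.1572*g + 5.6286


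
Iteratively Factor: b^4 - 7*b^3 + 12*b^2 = (b)*(b^3 - 7*b^2 + 12*b) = b^2*(b^2 - 7*b + 12) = b^2*(b - 4)*(b - 3)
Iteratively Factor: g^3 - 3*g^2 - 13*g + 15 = (g - 5)*(g^2 + 2*g - 3) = (g - 5)*(g - 1)*(g + 3)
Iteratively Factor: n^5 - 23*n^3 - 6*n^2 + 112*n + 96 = (n + 4)*(n^4 - 4*n^3 - 7*n^2 + 22*n + 24) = (n + 1)*(n + 4)*(n^3 - 5*n^2 - 2*n + 24) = (n - 3)*(n + 1)*(n + 4)*(n^2 - 2*n - 8) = (n - 4)*(n - 3)*(n + 1)*(n + 4)*(n + 2)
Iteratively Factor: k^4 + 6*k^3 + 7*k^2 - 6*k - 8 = (k + 4)*(k^3 + 2*k^2 - k - 2) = (k - 1)*(k + 4)*(k^2 + 3*k + 2) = (k - 1)*(k + 2)*(k + 4)*(k + 1)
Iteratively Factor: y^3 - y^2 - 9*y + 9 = (y - 3)*(y^2 + 2*y - 3) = (y - 3)*(y + 3)*(y - 1)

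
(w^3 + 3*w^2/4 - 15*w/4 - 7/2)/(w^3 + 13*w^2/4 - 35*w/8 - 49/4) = 2*(w + 1)/(2*w + 7)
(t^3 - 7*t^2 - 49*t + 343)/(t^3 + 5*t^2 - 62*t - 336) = (t^2 - 14*t + 49)/(t^2 - 2*t - 48)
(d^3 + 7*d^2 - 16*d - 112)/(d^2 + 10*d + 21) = (d^2 - 16)/(d + 3)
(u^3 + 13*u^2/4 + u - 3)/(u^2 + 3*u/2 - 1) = (4*u^2 + 5*u - 6)/(2*(2*u - 1))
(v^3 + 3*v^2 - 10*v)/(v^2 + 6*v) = (v^2 + 3*v - 10)/(v + 6)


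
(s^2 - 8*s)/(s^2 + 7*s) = (s - 8)/(s + 7)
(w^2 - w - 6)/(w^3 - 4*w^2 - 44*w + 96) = (w^2 - w - 6)/(w^3 - 4*w^2 - 44*w + 96)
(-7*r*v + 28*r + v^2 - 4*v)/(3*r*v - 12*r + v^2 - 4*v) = (-7*r + v)/(3*r + v)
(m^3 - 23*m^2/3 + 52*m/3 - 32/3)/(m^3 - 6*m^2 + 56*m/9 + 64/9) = 3*(m - 1)/(3*m + 2)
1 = 1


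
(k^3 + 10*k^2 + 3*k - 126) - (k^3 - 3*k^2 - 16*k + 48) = 13*k^2 + 19*k - 174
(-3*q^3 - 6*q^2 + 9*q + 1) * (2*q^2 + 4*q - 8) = -6*q^5 - 24*q^4 + 18*q^3 + 86*q^2 - 68*q - 8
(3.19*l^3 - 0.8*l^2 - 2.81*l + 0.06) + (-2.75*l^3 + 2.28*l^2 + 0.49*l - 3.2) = 0.44*l^3 + 1.48*l^2 - 2.32*l - 3.14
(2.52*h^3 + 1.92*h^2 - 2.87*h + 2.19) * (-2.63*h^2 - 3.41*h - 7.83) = -6.6276*h^5 - 13.6428*h^4 - 18.7307*h^3 - 11.0066*h^2 + 15.0042*h - 17.1477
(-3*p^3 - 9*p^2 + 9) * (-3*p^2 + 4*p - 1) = 9*p^5 + 15*p^4 - 33*p^3 - 18*p^2 + 36*p - 9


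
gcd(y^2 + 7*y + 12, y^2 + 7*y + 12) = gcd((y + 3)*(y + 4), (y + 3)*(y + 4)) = y^2 + 7*y + 12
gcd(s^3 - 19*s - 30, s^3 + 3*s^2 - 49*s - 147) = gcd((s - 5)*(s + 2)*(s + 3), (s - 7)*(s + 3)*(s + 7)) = s + 3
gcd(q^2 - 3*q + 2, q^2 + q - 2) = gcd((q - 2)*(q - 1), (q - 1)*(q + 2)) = q - 1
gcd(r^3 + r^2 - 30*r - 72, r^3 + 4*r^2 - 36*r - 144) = r^2 - 2*r - 24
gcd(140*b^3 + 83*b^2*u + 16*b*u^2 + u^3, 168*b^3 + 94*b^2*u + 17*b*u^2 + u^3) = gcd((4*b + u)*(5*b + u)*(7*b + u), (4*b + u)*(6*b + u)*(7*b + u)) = 28*b^2 + 11*b*u + u^2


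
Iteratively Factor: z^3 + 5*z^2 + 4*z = (z)*(z^2 + 5*z + 4) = z*(z + 4)*(z + 1)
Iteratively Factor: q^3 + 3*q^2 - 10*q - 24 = (q + 2)*(q^2 + q - 12) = (q - 3)*(q + 2)*(q + 4)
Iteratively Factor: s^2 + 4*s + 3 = (s + 3)*(s + 1)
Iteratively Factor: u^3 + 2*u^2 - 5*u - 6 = (u - 2)*(u^2 + 4*u + 3) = (u - 2)*(u + 3)*(u + 1)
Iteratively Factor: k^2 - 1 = (k - 1)*(k + 1)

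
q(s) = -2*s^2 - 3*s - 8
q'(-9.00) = 33.00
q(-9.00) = -143.00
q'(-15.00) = 57.00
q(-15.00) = -413.00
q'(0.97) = -6.88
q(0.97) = -12.79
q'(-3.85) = 12.40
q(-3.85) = -26.10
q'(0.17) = -3.68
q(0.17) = -8.57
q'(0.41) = -4.64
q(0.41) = -9.57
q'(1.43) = -8.72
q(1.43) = -16.38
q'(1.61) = -9.44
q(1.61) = -18.01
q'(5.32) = -24.28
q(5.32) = -80.56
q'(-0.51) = -0.96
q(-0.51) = -6.99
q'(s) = -4*s - 3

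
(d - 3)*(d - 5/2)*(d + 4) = d^3 - 3*d^2/2 - 29*d/2 + 30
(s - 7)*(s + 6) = s^2 - s - 42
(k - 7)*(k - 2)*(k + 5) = k^3 - 4*k^2 - 31*k + 70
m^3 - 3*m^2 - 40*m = m*(m - 8)*(m + 5)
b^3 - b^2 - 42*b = b*(b - 7)*(b + 6)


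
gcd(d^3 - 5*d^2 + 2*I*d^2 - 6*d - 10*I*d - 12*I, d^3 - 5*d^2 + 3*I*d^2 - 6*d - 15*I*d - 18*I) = d^2 - 5*d - 6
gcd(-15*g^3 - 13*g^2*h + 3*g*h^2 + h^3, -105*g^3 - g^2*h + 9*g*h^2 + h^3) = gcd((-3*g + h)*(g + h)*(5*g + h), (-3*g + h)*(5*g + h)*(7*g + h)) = 15*g^2 - 2*g*h - h^2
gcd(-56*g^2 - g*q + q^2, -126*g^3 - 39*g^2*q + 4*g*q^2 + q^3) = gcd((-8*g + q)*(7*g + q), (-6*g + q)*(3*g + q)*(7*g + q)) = 7*g + q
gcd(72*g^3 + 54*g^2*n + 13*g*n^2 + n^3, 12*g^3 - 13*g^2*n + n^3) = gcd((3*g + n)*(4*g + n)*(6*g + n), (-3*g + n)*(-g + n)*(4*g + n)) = 4*g + n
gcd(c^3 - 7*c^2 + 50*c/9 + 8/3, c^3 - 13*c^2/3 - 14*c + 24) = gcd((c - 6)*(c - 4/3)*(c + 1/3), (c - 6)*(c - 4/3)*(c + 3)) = c^2 - 22*c/3 + 8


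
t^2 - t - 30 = (t - 6)*(t + 5)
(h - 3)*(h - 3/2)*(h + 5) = h^3 + h^2/2 - 18*h + 45/2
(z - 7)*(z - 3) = z^2 - 10*z + 21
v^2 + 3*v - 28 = (v - 4)*(v + 7)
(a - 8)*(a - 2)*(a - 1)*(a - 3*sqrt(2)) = a^4 - 11*a^3 - 3*sqrt(2)*a^3 + 26*a^2 + 33*sqrt(2)*a^2 - 78*sqrt(2)*a - 16*a + 48*sqrt(2)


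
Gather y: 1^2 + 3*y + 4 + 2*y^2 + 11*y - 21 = 2*y^2 + 14*y - 16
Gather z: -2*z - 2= -2*z - 2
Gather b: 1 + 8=9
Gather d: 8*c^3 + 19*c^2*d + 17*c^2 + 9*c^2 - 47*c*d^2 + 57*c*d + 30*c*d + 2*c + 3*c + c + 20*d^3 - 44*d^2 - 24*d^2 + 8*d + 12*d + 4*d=8*c^3 + 26*c^2 + 6*c + 20*d^3 + d^2*(-47*c - 68) + d*(19*c^2 + 87*c + 24)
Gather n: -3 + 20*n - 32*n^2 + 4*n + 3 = -32*n^2 + 24*n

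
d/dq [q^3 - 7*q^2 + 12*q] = 3*q^2 - 14*q + 12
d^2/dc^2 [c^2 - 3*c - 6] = 2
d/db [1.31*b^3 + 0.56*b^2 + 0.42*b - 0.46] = 3.93*b^2 + 1.12*b + 0.42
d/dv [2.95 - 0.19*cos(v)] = 0.19*sin(v)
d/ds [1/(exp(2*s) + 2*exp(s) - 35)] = -2*(exp(s) + 1)*exp(s)/(exp(2*s) + 2*exp(s) - 35)^2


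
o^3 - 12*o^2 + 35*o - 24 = (o - 8)*(o - 3)*(o - 1)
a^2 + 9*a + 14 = (a + 2)*(a + 7)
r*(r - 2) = r^2 - 2*r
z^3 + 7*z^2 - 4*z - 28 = (z - 2)*(z + 2)*(z + 7)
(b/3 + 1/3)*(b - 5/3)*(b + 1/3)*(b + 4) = b^4/3 + 11*b^3/9 - 29*b^2/27 - 73*b/27 - 20/27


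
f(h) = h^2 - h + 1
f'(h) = 2*h - 1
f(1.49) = 1.73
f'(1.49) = 1.98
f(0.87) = 0.89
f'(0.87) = 0.74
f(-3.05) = 13.35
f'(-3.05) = -7.10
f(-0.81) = 2.47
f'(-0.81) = -2.62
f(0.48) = 0.75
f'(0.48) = -0.04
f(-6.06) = 43.78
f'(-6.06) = -13.12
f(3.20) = 8.04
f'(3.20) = 5.40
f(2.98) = 6.90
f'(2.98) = 4.96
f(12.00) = 133.00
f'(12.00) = 23.00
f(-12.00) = 157.00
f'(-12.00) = -25.00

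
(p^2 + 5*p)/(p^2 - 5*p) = (p + 5)/(p - 5)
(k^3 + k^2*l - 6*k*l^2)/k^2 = k + l - 6*l^2/k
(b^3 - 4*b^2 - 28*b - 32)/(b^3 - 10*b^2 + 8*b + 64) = (b + 2)/(b - 4)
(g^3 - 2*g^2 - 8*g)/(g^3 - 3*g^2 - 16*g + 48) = g*(g + 2)/(g^2 + g - 12)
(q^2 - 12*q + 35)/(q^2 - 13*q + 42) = (q - 5)/(q - 6)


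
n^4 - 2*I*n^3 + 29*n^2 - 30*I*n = n*(n - 6*I)*(n - I)*(n + 5*I)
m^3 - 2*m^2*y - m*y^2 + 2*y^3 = (m - 2*y)*(m - y)*(m + y)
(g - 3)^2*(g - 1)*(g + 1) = g^4 - 6*g^3 + 8*g^2 + 6*g - 9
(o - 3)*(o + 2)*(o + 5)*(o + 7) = o^4 + 11*o^3 + 17*o^2 - 107*o - 210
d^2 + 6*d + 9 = (d + 3)^2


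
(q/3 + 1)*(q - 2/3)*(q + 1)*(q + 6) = q^4/3 + 28*q^3/9 + 61*q^2/9 - 4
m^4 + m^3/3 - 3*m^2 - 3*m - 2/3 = (m - 2)*(m + 1/3)*(m + 1)^2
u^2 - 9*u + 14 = (u - 7)*(u - 2)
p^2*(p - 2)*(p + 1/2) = p^4 - 3*p^3/2 - p^2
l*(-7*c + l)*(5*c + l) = -35*c^2*l - 2*c*l^2 + l^3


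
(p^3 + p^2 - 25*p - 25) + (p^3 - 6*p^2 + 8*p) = 2*p^3 - 5*p^2 - 17*p - 25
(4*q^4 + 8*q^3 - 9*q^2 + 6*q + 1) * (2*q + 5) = 8*q^5 + 36*q^4 + 22*q^3 - 33*q^2 + 32*q + 5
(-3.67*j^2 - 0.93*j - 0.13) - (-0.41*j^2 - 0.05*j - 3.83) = -3.26*j^2 - 0.88*j + 3.7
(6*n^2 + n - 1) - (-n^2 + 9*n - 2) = 7*n^2 - 8*n + 1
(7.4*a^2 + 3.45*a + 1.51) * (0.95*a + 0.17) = 7.03*a^3 + 4.5355*a^2 + 2.021*a + 0.2567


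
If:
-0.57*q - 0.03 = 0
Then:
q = -0.05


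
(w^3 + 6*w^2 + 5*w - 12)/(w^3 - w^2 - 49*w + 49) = (w^2 + 7*w + 12)/(w^2 - 49)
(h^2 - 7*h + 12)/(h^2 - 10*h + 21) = (h - 4)/(h - 7)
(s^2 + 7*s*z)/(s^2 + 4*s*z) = (s + 7*z)/(s + 4*z)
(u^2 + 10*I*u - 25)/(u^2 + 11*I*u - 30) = (u + 5*I)/(u + 6*I)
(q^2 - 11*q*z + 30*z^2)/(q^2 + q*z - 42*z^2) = (q - 5*z)/(q + 7*z)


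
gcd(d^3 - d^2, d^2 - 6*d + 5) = d - 1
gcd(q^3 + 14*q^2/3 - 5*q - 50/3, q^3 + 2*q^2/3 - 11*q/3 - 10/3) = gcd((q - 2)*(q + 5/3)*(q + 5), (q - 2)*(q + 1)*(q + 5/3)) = q^2 - q/3 - 10/3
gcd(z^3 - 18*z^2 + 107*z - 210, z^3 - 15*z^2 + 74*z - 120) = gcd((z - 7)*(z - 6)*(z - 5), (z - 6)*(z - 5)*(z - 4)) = z^2 - 11*z + 30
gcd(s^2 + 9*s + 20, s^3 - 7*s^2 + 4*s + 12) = 1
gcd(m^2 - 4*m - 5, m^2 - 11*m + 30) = m - 5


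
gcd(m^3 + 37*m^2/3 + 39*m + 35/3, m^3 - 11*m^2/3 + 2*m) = 1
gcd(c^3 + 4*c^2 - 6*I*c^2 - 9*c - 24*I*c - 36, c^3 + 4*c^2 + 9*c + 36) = c^2 + c*(4 - 3*I) - 12*I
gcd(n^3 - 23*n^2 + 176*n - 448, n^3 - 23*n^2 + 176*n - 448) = n^3 - 23*n^2 + 176*n - 448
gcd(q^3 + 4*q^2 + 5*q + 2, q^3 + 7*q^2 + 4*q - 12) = q + 2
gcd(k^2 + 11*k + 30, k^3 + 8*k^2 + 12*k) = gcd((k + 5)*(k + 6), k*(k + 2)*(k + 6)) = k + 6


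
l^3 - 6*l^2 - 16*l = l*(l - 8)*(l + 2)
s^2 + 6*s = s*(s + 6)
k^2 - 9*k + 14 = (k - 7)*(k - 2)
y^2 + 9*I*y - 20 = (y + 4*I)*(y + 5*I)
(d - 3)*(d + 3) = d^2 - 9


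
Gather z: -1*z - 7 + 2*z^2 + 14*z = 2*z^2 + 13*z - 7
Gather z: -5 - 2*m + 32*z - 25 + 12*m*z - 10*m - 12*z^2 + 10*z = -12*m - 12*z^2 + z*(12*m + 42) - 30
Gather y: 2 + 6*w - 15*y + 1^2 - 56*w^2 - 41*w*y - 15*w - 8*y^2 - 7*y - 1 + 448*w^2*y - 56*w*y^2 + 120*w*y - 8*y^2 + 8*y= -56*w^2 - 9*w + y^2*(-56*w - 16) + y*(448*w^2 + 79*w - 14) + 2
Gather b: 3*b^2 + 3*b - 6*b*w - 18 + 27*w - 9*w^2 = 3*b^2 + b*(3 - 6*w) - 9*w^2 + 27*w - 18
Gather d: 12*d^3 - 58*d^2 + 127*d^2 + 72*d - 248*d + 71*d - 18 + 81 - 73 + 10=12*d^3 + 69*d^2 - 105*d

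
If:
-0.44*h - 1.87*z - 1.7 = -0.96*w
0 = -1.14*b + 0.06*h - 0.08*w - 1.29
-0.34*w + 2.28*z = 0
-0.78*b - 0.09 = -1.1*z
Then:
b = -1.40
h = -13.35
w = -6.13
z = -0.91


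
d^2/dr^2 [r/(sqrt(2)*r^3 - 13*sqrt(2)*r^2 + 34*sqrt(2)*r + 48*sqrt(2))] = sqrt(2)*(r*(3*r^2 - 26*r + 34)^2 + (-3*r^2 - r*(3*r - 13) + 26*r - 34)*(r^3 - 13*r^2 + 34*r + 48))/(r^3 - 13*r^2 + 34*r + 48)^3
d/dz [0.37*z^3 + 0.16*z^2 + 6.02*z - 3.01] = 1.11*z^2 + 0.32*z + 6.02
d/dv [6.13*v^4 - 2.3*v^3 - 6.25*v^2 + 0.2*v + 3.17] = 24.52*v^3 - 6.9*v^2 - 12.5*v + 0.2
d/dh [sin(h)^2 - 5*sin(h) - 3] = (2*sin(h) - 5)*cos(h)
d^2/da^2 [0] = 0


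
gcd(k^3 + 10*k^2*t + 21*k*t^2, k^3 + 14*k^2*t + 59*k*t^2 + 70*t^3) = k + 7*t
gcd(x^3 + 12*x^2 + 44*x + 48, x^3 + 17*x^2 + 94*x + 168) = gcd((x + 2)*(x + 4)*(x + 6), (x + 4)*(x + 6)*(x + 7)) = x^2 + 10*x + 24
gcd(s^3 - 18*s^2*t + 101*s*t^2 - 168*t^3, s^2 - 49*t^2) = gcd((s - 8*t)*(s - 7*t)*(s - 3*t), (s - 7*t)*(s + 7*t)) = s - 7*t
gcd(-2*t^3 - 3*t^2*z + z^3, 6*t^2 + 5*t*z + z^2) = 1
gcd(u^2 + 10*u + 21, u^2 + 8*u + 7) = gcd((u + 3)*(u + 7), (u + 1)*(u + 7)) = u + 7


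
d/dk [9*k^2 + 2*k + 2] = 18*k + 2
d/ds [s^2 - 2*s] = 2*s - 2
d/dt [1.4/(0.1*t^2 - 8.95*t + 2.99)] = (12.53 - 0.28*t)/(0.1*t^2 - 8.95*t + 2.99)^2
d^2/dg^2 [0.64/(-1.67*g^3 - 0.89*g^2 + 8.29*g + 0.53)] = ((6.4128*g + 1.1392)*(1.67*g^3 + 0.89*g^2 - 8.29*g - 0.53) - 0.64*(5.01*g^2 + 1.78*g - 8.29)*(10.02*g^2 + 3.56*g - 16.58))/(1.67*g^3 + 0.89*g^2 - 8.29*g - 0.53)^3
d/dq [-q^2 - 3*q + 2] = -2*q - 3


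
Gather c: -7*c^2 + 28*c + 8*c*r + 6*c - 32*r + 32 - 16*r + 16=-7*c^2 + c*(8*r + 34) - 48*r + 48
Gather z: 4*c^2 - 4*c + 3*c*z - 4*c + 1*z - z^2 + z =4*c^2 - 8*c - z^2 + z*(3*c + 2)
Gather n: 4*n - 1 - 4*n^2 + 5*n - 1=-4*n^2 + 9*n - 2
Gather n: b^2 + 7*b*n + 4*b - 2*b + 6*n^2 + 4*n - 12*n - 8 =b^2 + 2*b + 6*n^2 + n*(7*b - 8) - 8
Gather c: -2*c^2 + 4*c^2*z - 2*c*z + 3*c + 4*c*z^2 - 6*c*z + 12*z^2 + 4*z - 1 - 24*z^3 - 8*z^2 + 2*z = c^2*(4*z - 2) + c*(4*z^2 - 8*z + 3) - 24*z^3 + 4*z^2 + 6*z - 1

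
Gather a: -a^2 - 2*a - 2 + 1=-a^2 - 2*a - 1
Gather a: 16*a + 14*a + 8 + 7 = 30*a + 15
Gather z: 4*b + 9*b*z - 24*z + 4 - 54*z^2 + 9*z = 4*b - 54*z^2 + z*(9*b - 15) + 4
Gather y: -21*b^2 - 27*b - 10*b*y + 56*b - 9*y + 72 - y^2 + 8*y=-21*b^2 + 29*b - y^2 + y*(-10*b - 1) + 72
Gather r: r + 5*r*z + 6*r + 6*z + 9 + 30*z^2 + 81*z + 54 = r*(5*z + 7) + 30*z^2 + 87*z + 63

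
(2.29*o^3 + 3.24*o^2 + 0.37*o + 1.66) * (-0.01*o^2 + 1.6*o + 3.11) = -0.0229*o^5 + 3.6316*o^4 + 12.3022*o^3 + 10.6518*o^2 + 3.8067*o + 5.1626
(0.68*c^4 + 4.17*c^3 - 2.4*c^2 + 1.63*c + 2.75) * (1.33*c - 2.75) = 0.9044*c^5 + 3.6761*c^4 - 14.6595*c^3 + 8.7679*c^2 - 0.825*c - 7.5625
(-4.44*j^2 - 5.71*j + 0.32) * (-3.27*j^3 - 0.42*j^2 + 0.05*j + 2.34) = 14.5188*j^5 + 20.5365*j^4 + 1.1298*j^3 - 10.8095*j^2 - 13.3454*j + 0.7488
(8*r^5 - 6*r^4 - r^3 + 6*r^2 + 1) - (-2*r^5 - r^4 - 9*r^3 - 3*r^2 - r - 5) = 10*r^5 - 5*r^4 + 8*r^3 + 9*r^2 + r + 6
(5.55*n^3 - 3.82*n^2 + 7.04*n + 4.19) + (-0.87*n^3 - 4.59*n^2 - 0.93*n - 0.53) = 4.68*n^3 - 8.41*n^2 + 6.11*n + 3.66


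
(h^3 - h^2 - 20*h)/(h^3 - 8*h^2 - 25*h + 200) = h*(h + 4)/(h^2 - 3*h - 40)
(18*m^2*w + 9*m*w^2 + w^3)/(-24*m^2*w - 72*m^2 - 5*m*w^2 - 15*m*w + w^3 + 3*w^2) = w*(6*m + w)/(-8*m*w - 24*m + w^2 + 3*w)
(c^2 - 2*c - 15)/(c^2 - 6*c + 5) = (c + 3)/(c - 1)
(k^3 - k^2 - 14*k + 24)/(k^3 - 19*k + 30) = (k + 4)/(k + 5)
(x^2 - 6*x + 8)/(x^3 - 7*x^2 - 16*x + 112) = (x - 2)/(x^2 - 3*x - 28)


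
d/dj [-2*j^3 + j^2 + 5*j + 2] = -6*j^2 + 2*j + 5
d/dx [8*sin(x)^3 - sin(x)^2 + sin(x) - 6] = (24*sin(x)^2 - 2*sin(x) + 1)*cos(x)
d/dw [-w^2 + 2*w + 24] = 2 - 2*w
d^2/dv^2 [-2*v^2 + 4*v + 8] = -4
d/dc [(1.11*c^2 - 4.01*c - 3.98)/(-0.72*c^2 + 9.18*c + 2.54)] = (7.3026*c^2 - 0.0924000000000014*c + 26.351)/(0.5184*c^4 - 13.2192*c^3 + 80.6148*c^2 + 46.6344*c + 6.4516)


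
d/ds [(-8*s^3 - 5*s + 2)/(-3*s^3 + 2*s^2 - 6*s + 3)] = (-16*s^4 + 66*s^3 - 44*s^2 - 8*s - 3)/(9*s^6 - 12*s^5 + 40*s^4 - 42*s^3 + 48*s^2 - 36*s + 9)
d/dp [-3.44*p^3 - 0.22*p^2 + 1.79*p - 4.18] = -10.32*p^2 - 0.44*p + 1.79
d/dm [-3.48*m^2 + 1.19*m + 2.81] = 1.19 - 6.96*m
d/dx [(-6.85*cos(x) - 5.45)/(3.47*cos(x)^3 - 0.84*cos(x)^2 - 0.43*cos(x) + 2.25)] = (-47.539*cos(x)^3 - 50.9805*cos(x)^2 + 9.156*cos(x) + 17.756)*sin(x)/(12.0409*cos(x)^6 - 5.8296*cos(x)^5 - 2.2786*cos(x)^4 + 16.3374*cos(x)^3 - 3.5951*cos(x)^2 - 1.935*cos(x) + 5.0625)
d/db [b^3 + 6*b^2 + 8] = 3*b*(b + 4)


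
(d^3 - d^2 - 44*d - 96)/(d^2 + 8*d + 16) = (d^2 - 5*d - 24)/(d + 4)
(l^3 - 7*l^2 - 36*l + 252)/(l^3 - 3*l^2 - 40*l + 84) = (l - 6)/(l - 2)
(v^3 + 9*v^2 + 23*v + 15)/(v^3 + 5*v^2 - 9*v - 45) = (v + 1)/(v - 3)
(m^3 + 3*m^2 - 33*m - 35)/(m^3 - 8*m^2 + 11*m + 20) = (m + 7)/(m - 4)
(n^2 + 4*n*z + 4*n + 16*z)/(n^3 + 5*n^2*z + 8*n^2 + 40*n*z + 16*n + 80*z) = (n + 4*z)/(n^2 + 5*n*z + 4*n + 20*z)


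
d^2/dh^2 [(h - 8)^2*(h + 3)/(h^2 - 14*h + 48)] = -36/(h^3 - 18*h^2 + 108*h - 216)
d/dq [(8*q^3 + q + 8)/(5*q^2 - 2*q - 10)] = (40*q^4 - 32*q^3 - 245*q^2 - 80*q + 6)/(25*q^4 - 20*q^3 - 96*q^2 + 40*q + 100)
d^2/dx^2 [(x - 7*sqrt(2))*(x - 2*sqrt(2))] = 2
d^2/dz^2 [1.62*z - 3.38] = 0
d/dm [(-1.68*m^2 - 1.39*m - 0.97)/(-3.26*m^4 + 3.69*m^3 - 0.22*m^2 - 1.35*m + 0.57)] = (-10.9536*m^5 - 7.395*m^4 - 2.3906*m^3 + 12.7001*m^2 - 2.342*m - 2.1018)/(10.6276*m^8 - 24.0588*m^7 + 15.0505*m^6 + 7.1784*m^5 - 13.631*m^4 + 4.8006*m^3 + 1.5717*m^2 - 1.539*m + 0.3249)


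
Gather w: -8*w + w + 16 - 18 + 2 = -7*w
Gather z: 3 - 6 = -3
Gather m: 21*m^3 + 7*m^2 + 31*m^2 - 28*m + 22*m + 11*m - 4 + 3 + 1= 21*m^3 + 38*m^2 + 5*m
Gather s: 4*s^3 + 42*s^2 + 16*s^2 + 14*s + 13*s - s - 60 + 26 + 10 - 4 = 4*s^3 + 58*s^2 + 26*s - 28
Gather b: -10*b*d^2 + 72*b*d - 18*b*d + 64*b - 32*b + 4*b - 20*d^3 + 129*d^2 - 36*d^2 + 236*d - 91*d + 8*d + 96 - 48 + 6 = b*(-10*d^2 + 54*d + 36) - 20*d^3 + 93*d^2 + 153*d + 54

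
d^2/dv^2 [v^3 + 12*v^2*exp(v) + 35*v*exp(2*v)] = 12*v^2*exp(v) + 140*v*exp(2*v) + 48*v*exp(v) + 6*v + 140*exp(2*v) + 24*exp(v)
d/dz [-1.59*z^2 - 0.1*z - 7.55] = -3.18*z - 0.1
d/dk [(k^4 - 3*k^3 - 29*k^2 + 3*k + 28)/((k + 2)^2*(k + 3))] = (k^5 + 12*k^4 + 32*k^3 - 118*k^2 - 441*k - 206)/(k^5 + 12*k^4 + 57*k^3 + 134*k^2 + 156*k + 72)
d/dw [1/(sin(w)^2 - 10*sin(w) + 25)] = -2*cos(w)/(sin(w) - 5)^3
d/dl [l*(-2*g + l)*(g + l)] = -2*g^2 - 2*g*l + 3*l^2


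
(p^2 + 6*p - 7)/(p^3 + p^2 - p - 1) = (p + 7)/(p^2 + 2*p + 1)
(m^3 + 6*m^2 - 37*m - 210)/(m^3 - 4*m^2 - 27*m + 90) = (m + 7)/(m - 3)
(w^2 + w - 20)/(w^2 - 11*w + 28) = (w + 5)/(w - 7)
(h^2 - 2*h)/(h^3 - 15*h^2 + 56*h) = (h - 2)/(h^2 - 15*h + 56)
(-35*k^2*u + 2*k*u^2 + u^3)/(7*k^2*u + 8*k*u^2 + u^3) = (-5*k + u)/(k + u)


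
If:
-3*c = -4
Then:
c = 4/3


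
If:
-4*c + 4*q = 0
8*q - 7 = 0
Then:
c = 7/8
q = 7/8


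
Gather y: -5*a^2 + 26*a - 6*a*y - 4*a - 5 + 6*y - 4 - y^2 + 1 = -5*a^2 + 22*a - y^2 + y*(6 - 6*a) - 8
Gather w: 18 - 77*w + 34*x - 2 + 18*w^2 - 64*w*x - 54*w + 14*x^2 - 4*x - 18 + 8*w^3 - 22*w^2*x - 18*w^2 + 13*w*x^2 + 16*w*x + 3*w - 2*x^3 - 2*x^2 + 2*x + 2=8*w^3 - 22*w^2*x + w*(13*x^2 - 48*x - 128) - 2*x^3 + 12*x^2 + 32*x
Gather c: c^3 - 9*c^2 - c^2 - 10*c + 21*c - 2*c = c^3 - 10*c^2 + 9*c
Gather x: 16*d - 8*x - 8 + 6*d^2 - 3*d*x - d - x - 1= 6*d^2 + 15*d + x*(-3*d - 9) - 9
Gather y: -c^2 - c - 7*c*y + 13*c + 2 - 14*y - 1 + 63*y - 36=-c^2 + 12*c + y*(49 - 7*c) - 35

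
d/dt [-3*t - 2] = -3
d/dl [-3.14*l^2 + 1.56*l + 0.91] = 1.56 - 6.28*l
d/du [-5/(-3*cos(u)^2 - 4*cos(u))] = 10*(3*cos(u) + 2)*sin(u)/((3*cos(u) + 4)^2*cos(u)^2)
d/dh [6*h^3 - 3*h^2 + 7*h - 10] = 18*h^2 - 6*h + 7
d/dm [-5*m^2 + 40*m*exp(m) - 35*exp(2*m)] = 40*m*exp(m) - 10*m - 70*exp(2*m) + 40*exp(m)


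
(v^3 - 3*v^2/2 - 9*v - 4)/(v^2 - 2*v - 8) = v + 1/2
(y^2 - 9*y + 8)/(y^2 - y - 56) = (y - 1)/(y + 7)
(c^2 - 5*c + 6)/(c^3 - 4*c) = (c - 3)/(c*(c + 2))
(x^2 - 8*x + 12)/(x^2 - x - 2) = (x - 6)/(x + 1)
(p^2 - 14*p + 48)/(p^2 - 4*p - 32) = (p - 6)/(p + 4)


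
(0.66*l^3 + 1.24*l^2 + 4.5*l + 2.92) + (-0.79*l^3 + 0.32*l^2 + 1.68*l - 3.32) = -0.13*l^3 + 1.56*l^2 + 6.18*l - 0.4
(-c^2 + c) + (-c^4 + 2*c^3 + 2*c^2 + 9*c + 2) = -c^4 + 2*c^3 + c^2 + 10*c + 2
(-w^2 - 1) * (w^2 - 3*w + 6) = -w^4 + 3*w^3 - 7*w^2 + 3*w - 6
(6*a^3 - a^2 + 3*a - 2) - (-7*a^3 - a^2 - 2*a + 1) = 13*a^3 + 5*a - 3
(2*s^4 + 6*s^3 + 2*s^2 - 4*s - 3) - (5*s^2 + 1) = 2*s^4 + 6*s^3 - 3*s^2 - 4*s - 4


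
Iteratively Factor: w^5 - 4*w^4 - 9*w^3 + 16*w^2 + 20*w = (w + 1)*(w^4 - 5*w^3 - 4*w^2 + 20*w) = (w - 2)*(w + 1)*(w^3 - 3*w^2 - 10*w) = (w - 2)*(w + 1)*(w + 2)*(w^2 - 5*w) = w*(w - 2)*(w + 1)*(w + 2)*(w - 5)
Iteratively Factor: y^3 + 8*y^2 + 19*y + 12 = (y + 1)*(y^2 + 7*y + 12) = (y + 1)*(y + 3)*(y + 4)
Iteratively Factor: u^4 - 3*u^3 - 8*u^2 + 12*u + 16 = (u - 2)*(u^3 - u^2 - 10*u - 8) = (u - 4)*(u - 2)*(u^2 + 3*u + 2) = (u - 4)*(u - 2)*(u + 1)*(u + 2)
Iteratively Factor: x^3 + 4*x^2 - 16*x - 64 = (x + 4)*(x^2 - 16) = (x + 4)^2*(x - 4)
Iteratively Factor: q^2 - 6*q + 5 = (q - 1)*(q - 5)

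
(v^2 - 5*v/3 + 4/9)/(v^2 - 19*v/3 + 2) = (v - 4/3)/(v - 6)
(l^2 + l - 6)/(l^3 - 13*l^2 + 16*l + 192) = (l - 2)/(l^2 - 16*l + 64)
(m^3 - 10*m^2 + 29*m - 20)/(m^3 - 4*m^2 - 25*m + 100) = (m - 1)/(m + 5)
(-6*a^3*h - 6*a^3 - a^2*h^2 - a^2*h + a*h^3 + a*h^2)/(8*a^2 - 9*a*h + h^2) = a*(-6*a^2*h - 6*a^2 - a*h^2 - a*h + h^3 + h^2)/(8*a^2 - 9*a*h + h^2)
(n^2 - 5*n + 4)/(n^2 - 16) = (n - 1)/(n + 4)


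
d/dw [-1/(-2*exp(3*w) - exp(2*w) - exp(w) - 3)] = (-6*exp(2*w) - 2*exp(w) - 1)*exp(w)/(2*exp(3*w) + exp(2*w) + exp(w) + 3)^2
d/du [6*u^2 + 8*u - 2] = 12*u + 8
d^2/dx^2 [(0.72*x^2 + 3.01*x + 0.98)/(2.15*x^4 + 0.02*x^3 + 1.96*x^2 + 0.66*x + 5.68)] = (19.9692*x^8 + 167.15046*x^7 + 86.604296*x^6 + 65.116104*x^5 - 161.659908*x^4 - 708.946168*x^3 - 173.143824*x^2 - 194.119968*x + 2.923568)/(9.938375*x^12 + 0.27735*x^11 + 27.18288*x^10 + 9.658238*x^9 + 103.718352*x^8 + 18.384168*x^7 + 154.114324*x^6 + 57.32796*x^5 + 276.564528*x^4 + 46.309128*x^3 + 197.125536*x^2 + 63.879552*x + 183.250432)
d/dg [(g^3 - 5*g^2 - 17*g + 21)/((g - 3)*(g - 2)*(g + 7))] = (7*g^4 - 24*g^3 + 242*g^2 - 504*g - 105)/(g^6 + 4*g^5 - 54*g^4 - 32*g^3 + 1009*g^2 - 2436*g + 1764)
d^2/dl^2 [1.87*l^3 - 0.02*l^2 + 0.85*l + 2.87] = 11.22*l - 0.04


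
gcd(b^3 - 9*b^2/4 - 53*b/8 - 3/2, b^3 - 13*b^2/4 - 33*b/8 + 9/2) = b^2 - 5*b/2 - 6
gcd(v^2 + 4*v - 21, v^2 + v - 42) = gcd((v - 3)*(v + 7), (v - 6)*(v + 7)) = v + 7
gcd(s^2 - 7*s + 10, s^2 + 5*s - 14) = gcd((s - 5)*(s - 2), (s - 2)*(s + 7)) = s - 2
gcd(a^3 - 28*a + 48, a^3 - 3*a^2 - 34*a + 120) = a^2 + 2*a - 24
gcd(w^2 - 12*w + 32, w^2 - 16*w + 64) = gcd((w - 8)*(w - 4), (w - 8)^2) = w - 8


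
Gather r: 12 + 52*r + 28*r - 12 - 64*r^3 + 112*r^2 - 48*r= -64*r^3 + 112*r^2 + 32*r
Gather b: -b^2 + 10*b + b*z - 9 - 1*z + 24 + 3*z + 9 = -b^2 + b*(z + 10) + 2*z + 24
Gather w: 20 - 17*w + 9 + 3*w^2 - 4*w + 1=3*w^2 - 21*w + 30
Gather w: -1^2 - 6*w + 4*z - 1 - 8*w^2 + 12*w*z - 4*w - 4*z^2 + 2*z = -8*w^2 + w*(12*z - 10) - 4*z^2 + 6*z - 2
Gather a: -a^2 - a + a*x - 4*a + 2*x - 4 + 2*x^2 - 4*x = -a^2 + a*(x - 5) + 2*x^2 - 2*x - 4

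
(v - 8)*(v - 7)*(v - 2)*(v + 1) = v^4 - 16*v^3 + 69*v^2 - 26*v - 112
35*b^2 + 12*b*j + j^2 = (5*b + j)*(7*b + j)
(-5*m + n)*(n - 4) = -5*m*n + 20*m + n^2 - 4*n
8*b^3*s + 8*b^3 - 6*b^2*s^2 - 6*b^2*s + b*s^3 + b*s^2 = (-4*b + s)*(-2*b + s)*(b*s + b)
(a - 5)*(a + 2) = a^2 - 3*a - 10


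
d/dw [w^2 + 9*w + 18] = 2*w + 9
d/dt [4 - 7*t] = -7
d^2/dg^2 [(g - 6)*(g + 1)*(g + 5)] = 6*g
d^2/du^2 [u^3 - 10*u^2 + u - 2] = 6*u - 20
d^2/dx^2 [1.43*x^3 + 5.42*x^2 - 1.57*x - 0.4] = 8.58*x + 10.84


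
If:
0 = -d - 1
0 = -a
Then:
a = 0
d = -1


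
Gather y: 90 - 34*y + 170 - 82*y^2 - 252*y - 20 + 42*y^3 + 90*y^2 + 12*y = 42*y^3 + 8*y^2 - 274*y + 240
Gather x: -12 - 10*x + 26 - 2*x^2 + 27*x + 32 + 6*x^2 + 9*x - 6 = 4*x^2 + 26*x + 40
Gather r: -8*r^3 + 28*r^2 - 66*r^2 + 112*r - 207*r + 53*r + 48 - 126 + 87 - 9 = -8*r^3 - 38*r^2 - 42*r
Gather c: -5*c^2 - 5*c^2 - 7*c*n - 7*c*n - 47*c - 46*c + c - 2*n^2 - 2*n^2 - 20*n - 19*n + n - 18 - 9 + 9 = -10*c^2 + c*(-14*n - 92) - 4*n^2 - 38*n - 18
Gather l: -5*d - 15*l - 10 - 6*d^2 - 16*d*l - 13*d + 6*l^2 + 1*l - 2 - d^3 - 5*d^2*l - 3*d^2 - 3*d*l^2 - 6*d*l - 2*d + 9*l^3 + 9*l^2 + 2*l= -d^3 - 9*d^2 - 20*d + 9*l^3 + l^2*(15 - 3*d) + l*(-5*d^2 - 22*d - 12) - 12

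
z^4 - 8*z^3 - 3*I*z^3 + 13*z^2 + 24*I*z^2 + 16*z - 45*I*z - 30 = (z - 5)*(z - 3)*(z - 2*I)*(z - I)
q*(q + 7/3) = q^2 + 7*q/3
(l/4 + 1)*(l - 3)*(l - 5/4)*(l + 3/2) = l^4/4 + 5*l^3/16 - 109*l^2/32 - 39*l/32 + 45/8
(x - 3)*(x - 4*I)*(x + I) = x^3 - 3*x^2 - 3*I*x^2 + 4*x + 9*I*x - 12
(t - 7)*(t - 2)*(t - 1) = t^3 - 10*t^2 + 23*t - 14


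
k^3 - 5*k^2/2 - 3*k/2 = k*(k - 3)*(k + 1/2)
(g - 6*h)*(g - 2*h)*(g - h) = g^3 - 9*g^2*h + 20*g*h^2 - 12*h^3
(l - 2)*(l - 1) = l^2 - 3*l + 2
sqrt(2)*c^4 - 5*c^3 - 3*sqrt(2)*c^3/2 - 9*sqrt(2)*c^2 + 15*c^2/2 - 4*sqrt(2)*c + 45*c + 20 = (c - 4)*(c + 2)*(c - 5*sqrt(2)/2)*(sqrt(2)*c + sqrt(2)/2)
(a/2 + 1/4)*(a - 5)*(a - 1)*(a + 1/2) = a^4/2 - 5*a^3/2 - 3*a^2/8 + 7*a/4 + 5/8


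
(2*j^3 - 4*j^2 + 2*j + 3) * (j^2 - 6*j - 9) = 2*j^5 - 16*j^4 + 8*j^3 + 27*j^2 - 36*j - 27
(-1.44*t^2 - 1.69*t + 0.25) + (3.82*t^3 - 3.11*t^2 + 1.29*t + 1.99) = 3.82*t^3 - 4.55*t^2 - 0.4*t + 2.24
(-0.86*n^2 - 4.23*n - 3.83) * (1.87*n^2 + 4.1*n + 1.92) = -1.6082*n^4 - 11.4361*n^3 - 26.1563*n^2 - 23.8246*n - 7.3536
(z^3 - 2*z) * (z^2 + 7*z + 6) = z^5 + 7*z^4 + 4*z^3 - 14*z^2 - 12*z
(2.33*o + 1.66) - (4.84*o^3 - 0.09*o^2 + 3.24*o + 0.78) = -4.84*o^3 + 0.09*o^2 - 0.91*o + 0.88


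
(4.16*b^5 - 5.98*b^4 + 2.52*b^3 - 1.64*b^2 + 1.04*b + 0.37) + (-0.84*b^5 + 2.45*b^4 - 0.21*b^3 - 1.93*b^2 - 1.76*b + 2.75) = 3.32*b^5 - 3.53*b^4 + 2.31*b^3 - 3.57*b^2 - 0.72*b + 3.12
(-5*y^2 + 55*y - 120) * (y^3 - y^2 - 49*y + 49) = -5*y^5 + 60*y^4 + 70*y^3 - 2820*y^2 + 8575*y - 5880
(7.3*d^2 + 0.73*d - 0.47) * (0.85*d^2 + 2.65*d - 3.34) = 6.205*d^4 + 19.9655*d^3 - 22.847*d^2 - 3.6837*d + 1.5698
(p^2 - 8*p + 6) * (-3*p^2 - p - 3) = -3*p^4 + 23*p^3 - 13*p^2 + 18*p - 18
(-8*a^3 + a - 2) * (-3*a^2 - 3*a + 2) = 24*a^5 + 24*a^4 - 19*a^3 + 3*a^2 + 8*a - 4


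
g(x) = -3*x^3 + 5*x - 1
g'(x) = 5 - 9*x^2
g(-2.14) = 17.70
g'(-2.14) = -36.22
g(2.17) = -20.80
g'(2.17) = -37.38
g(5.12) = -378.05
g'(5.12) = -230.93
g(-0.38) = -2.74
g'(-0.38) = 3.70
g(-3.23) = 83.94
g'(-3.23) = -88.90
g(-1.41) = 0.36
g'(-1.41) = -12.89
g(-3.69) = 131.28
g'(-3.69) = -117.54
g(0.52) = 1.18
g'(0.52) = 2.57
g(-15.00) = 10049.00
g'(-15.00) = -2020.00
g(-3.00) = 65.00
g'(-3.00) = -76.00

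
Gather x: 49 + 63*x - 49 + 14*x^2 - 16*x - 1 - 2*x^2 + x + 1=12*x^2 + 48*x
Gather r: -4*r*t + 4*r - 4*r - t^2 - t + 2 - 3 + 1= -4*r*t - t^2 - t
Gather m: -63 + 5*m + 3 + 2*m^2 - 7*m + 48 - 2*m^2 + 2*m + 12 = 0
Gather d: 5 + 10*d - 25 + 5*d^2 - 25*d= 5*d^2 - 15*d - 20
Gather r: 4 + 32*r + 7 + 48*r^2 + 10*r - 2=48*r^2 + 42*r + 9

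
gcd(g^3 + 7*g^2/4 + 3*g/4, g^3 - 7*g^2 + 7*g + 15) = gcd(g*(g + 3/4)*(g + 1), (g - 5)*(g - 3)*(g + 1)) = g + 1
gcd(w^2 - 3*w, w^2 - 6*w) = w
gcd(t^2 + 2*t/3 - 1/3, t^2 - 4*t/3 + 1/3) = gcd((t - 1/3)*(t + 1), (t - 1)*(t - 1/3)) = t - 1/3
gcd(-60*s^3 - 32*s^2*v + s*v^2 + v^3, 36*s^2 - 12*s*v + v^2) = 6*s - v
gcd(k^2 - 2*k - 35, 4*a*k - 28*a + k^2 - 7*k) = k - 7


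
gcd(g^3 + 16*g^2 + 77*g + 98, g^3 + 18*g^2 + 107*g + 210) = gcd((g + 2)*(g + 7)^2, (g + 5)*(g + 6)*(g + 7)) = g + 7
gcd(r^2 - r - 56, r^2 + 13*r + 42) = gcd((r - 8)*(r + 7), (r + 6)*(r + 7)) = r + 7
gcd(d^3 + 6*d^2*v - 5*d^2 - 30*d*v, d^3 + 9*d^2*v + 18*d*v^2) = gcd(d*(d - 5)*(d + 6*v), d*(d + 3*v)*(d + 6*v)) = d^2 + 6*d*v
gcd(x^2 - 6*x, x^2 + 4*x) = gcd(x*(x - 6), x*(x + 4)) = x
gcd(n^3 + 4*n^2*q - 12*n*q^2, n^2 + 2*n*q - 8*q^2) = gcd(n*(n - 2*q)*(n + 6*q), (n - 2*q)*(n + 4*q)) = -n + 2*q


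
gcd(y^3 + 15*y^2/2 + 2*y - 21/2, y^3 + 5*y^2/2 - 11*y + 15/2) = y - 1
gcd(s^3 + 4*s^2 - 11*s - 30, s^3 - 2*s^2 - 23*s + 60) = s^2 + 2*s - 15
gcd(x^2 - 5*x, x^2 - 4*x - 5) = x - 5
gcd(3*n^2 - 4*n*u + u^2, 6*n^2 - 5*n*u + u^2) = -3*n + u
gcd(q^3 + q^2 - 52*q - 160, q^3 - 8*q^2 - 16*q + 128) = q^2 - 4*q - 32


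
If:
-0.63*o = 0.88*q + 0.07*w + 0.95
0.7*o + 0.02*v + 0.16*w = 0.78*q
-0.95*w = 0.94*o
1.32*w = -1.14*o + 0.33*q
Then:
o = -8.07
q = 4.06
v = 376.77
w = 7.98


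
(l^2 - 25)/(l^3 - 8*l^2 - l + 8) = (l^2 - 25)/(l^3 - 8*l^2 - l + 8)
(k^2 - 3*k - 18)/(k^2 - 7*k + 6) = (k + 3)/(k - 1)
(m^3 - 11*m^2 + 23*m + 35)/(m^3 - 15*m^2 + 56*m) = (m^2 - 4*m - 5)/(m*(m - 8))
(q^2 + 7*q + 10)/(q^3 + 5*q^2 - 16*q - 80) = (q + 2)/(q^2 - 16)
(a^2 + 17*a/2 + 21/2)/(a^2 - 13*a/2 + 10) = (2*a^2 + 17*a + 21)/(2*a^2 - 13*a + 20)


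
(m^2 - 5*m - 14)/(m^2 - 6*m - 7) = (m + 2)/(m + 1)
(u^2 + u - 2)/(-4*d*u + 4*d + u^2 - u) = (u + 2)/(-4*d + u)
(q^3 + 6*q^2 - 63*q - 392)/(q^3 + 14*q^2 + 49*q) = (q - 8)/q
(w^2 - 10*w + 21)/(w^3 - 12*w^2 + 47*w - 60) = (w - 7)/(w^2 - 9*w + 20)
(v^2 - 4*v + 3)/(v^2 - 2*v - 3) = (v - 1)/(v + 1)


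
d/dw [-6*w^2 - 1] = -12*w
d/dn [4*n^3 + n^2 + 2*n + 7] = 12*n^2 + 2*n + 2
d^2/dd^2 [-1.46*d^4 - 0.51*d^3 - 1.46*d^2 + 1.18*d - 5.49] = -17.52*d^2 - 3.06*d - 2.92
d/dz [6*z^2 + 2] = 12*z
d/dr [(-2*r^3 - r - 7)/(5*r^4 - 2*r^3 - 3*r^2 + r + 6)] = (10*r^6 + 21*r^4 + 132*r^3 - 81*r^2 - 42*r + 1)/(25*r^8 - 20*r^7 - 26*r^6 + 22*r^5 + 65*r^4 - 30*r^3 - 35*r^2 + 12*r + 36)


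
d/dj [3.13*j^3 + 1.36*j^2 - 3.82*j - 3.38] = 9.39*j^2 + 2.72*j - 3.82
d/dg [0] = 0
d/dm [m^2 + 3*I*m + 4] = 2*m + 3*I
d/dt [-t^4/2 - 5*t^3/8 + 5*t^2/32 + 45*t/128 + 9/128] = -2*t^3 - 15*t^2/8 + 5*t/16 + 45/128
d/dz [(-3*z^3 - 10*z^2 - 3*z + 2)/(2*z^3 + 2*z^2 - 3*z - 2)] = 2*(7*z^4 + 15*z^3 + 21*z^2 + 16*z + 6)/(4*z^6 + 8*z^5 - 8*z^4 - 20*z^3 + z^2 + 12*z + 4)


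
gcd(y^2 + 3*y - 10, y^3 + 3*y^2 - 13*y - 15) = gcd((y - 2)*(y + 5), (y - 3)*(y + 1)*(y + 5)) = y + 5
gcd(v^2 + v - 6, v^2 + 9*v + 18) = v + 3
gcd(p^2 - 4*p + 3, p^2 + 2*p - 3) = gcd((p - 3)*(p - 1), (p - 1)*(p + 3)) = p - 1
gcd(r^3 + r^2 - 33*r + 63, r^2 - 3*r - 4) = 1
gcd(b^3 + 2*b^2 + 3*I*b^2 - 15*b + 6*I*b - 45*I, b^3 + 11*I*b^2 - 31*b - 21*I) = b + 3*I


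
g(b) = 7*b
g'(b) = 7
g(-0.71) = -4.97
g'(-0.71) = 7.00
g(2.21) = 15.47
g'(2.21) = 7.00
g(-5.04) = -35.28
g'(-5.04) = 7.00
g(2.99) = 20.93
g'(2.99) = 7.00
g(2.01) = 14.07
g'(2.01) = 7.00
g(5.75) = 40.25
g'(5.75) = 7.00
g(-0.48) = -3.36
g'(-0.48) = 7.00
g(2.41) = 16.87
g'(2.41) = 7.00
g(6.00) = 42.00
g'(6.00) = 7.00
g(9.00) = 63.00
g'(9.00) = 7.00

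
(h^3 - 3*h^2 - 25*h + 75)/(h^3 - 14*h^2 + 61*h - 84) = (h^2 - 25)/(h^2 - 11*h + 28)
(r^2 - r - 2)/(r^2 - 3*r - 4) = (r - 2)/(r - 4)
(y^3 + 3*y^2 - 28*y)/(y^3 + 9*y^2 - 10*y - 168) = y/(y + 6)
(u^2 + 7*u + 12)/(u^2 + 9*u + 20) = (u + 3)/(u + 5)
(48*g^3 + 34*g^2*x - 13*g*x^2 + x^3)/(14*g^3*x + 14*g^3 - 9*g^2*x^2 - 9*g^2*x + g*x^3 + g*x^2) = (48*g^3 + 34*g^2*x - 13*g*x^2 + x^3)/(g*(14*g^2*x + 14*g^2 - 9*g*x^2 - 9*g*x + x^3 + x^2))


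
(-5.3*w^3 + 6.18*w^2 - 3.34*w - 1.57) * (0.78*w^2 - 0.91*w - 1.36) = -4.134*w^5 + 9.6434*w^4 - 1.021*w^3 - 6.59*w^2 + 5.9711*w + 2.1352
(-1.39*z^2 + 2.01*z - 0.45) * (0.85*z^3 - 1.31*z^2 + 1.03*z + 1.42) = -1.1815*z^5 + 3.5294*z^4 - 4.4473*z^3 + 0.686*z^2 + 2.3907*z - 0.639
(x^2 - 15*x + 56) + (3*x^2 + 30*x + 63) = 4*x^2 + 15*x + 119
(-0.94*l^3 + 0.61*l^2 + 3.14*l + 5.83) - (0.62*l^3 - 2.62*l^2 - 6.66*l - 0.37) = -1.56*l^3 + 3.23*l^2 + 9.8*l + 6.2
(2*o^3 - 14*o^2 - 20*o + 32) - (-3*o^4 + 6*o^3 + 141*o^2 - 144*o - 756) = 3*o^4 - 4*o^3 - 155*o^2 + 124*o + 788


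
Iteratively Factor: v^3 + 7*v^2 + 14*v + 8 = (v + 2)*(v^2 + 5*v + 4) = (v + 2)*(v + 4)*(v + 1)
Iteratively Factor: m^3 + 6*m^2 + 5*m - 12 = (m + 3)*(m^2 + 3*m - 4) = (m + 3)*(m + 4)*(m - 1)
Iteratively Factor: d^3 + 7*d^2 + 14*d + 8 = (d + 4)*(d^2 + 3*d + 2) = (d + 2)*(d + 4)*(d + 1)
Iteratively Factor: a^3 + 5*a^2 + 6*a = (a)*(a^2 + 5*a + 6) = a*(a + 3)*(a + 2)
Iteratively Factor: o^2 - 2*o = (o - 2)*(o)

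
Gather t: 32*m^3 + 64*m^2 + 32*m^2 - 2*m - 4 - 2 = 32*m^3 + 96*m^2 - 2*m - 6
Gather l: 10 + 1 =11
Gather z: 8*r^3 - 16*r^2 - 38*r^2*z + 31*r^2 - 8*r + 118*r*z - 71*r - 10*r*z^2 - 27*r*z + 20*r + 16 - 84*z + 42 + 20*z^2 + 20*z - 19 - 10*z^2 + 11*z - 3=8*r^3 + 15*r^2 - 59*r + z^2*(10 - 10*r) + z*(-38*r^2 + 91*r - 53) + 36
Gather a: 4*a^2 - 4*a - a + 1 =4*a^2 - 5*a + 1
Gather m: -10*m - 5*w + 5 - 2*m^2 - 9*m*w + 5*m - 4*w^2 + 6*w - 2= -2*m^2 + m*(-9*w - 5) - 4*w^2 + w + 3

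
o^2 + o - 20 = (o - 4)*(o + 5)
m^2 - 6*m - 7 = (m - 7)*(m + 1)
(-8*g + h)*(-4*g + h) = 32*g^2 - 12*g*h + h^2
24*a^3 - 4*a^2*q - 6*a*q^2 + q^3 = (-6*a + q)*(-2*a + q)*(2*a + q)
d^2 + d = d*(d + 1)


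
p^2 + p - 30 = (p - 5)*(p + 6)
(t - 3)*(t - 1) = t^2 - 4*t + 3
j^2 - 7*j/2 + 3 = (j - 2)*(j - 3/2)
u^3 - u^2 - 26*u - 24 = (u - 6)*(u + 1)*(u + 4)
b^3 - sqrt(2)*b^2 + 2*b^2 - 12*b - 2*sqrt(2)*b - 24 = (b + 2)*(b - 3*sqrt(2))*(b + 2*sqrt(2))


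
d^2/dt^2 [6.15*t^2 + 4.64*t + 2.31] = 12.3000000000000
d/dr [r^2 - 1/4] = 2*r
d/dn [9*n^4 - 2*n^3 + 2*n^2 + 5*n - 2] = 36*n^3 - 6*n^2 + 4*n + 5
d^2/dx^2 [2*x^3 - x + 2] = 12*x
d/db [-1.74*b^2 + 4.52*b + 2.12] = 4.52 - 3.48*b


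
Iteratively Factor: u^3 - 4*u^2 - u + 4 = (u - 1)*(u^2 - 3*u - 4) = (u - 4)*(u - 1)*(u + 1)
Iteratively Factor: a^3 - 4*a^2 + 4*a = (a - 2)*(a^2 - 2*a) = a*(a - 2)*(a - 2)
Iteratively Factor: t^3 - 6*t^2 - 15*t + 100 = (t - 5)*(t^2 - t - 20) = (t - 5)*(t + 4)*(t - 5)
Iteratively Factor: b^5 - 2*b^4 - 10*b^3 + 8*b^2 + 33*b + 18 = (b + 1)*(b^4 - 3*b^3 - 7*b^2 + 15*b + 18) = (b - 3)*(b + 1)*(b^3 - 7*b - 6) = (b - 3)^2*(b + 1)*(b^2 + 3*b + 2) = (b - 3)^2*(b + 1)^2*(b + 2)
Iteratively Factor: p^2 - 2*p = (p)*(p - 2)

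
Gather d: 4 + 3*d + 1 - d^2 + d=-d^2 + 4*d + 5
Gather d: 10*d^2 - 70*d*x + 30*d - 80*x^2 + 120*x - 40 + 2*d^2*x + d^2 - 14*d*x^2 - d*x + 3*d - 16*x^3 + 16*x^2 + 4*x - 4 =d^2*(2*x + 11) + d*(-14*x^2 - 71*x + 33) - 16*x^3 - 64*x^2 + 124*x - 44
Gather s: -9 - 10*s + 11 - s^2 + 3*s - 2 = -s^2 - 7*s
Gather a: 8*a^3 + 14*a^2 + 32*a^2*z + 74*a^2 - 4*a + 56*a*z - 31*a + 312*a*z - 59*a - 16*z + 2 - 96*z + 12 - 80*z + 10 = 8*a^3 + a^2*(32*z + 88) + a*(368*z - 94) - 192*z + 24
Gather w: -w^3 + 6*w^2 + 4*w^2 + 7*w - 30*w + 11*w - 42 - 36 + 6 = -w^3 + 10*w^2 - 12*w - 72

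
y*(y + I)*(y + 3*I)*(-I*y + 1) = -I*y^4 + 5*y^3 + 7*I*y^2 - 3*y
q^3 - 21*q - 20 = (q - 5)*(q + 1)*(q + 4)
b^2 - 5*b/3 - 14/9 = (b - 7/3)*(b + 2/3)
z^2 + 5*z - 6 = (z - 1)*(z + 6)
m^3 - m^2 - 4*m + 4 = (m - 2)*(m - 1)*(m + 2)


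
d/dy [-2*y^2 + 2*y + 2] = 2 - 4*y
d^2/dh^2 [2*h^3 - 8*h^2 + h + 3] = 12*h - 16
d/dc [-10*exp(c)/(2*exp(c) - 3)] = 30*exp(c)/(2*exp(c) - 3)^2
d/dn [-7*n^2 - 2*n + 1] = -14*n - 2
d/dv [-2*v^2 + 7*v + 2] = 7 - 4*v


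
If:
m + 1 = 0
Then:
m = -1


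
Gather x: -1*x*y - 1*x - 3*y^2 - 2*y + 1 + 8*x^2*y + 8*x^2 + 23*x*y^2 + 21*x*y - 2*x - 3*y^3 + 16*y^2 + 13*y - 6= x^2*(8*y + 8) + x*(23*y^2 + 20*y - 3) - 3*y^3 + 13*y^2 + 11*y - 5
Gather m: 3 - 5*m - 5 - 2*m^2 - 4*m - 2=-2*m^2 - 9*m - 4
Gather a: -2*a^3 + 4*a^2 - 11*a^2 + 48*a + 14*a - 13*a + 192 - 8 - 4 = -2*a^3 - 7*a^2 + 49*a + 180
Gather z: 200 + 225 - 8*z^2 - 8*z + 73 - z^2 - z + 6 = -9*z^2 - 9*z + 504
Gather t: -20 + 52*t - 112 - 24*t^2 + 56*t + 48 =-24*t^2 + 108*t - 84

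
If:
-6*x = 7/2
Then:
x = -7/12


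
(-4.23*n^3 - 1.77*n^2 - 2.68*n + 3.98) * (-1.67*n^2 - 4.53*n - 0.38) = 7.0641*n^5 + 22.1178*n^4 + 14.1011*n^3 + 6.1664*n^2 - 17.011*n - 1.5124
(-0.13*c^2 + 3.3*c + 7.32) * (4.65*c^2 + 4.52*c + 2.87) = -0.6045*c^4 + 14.7574*c^3 + 48.5809*c^2 + 42.5574*c + 21.0084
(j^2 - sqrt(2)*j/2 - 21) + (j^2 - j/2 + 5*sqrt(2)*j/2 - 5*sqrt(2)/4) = 2*j^2 - j/2 + 2*sqrt(2)*j - 21 - 5*sqrt(2)/4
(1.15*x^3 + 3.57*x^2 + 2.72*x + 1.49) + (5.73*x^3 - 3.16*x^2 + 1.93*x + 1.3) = 6.88*x^3 + 0.41*x^2 + 4.65*x + 2.79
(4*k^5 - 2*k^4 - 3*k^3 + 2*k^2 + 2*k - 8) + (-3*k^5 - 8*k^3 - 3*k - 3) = k^5 - 2*k^4 - 11*k^3 + 2*k^2 - k - 11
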